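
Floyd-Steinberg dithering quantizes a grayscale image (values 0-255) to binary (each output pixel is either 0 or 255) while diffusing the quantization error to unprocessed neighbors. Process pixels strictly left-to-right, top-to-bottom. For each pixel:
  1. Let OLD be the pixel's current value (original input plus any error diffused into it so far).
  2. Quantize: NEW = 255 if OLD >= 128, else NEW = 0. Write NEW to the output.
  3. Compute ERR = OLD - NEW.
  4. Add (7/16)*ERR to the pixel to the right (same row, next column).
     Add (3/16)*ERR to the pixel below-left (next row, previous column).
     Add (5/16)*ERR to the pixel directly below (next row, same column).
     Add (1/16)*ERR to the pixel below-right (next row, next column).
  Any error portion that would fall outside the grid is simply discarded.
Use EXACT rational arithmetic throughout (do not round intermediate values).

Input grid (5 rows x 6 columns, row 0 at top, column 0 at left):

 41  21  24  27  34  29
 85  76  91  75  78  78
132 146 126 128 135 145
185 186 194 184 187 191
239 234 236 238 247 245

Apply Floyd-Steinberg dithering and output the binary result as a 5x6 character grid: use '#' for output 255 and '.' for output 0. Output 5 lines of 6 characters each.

(0,0): OLD=41 → NEW=0, ERR=41
(0,1): OLD=623/16 → NEW=0, ERR=623/16
(0,2): OLD=10505/256 → NEW=0, ERR=10505/256
(0,3): OLD=184127/4096 → NEW=0, ERR=184127/4096
(0,4): OLD=3517113/65536 → NEW=0, ERR=3517113/65536
(0,5): OLD=55028495/1048576 → NEW=0, ERR=55028495/1048576
(1,0): OLD=26909/256 → NEW=0, ERR=26909/256
(1,1): OLD=295755/2048 → NEW=255, ERR=-226485/2048
(1,2): OLD=4345255/65536 → NEW=0, ERR=4345255/65536
(1,3): OLD=34257691/262144 → NEW=255, ERR=-32589029/262144
(1,4): OLD=889721073/16777216 → NEW=0, ERR=889721073/16777216
(1,5): OLD=32468673607/268435456 → NEW=0, ERR=32468673607/268435456
(2,0): OLD=4722281/32768 → NEW=255, ERR=-3633559/32768
(2,1): OLD=85909139/1048576 → NEW=0, ERR=85909139/1048576
(2,2): OLD=2555884921/16777216 → NEW=255, ERR=-1722305159/16777216
(2,3): OLD=7828330737/134217728 → NEW=0, ERR=7828330737/134217728
(2,4): OLD=824629756243/4294967296 → NEW=255, ERR=-270586904237/4294967296
(2,5): OLD=10895478280309/68719476736 → NEW=255, ERR=-6627988287371/68719476736
(3,0): OLD=2780142937/16777216 → NEW=255, ERR=-1498047143/16777216
(3,1): OLD=19644049125/134217728 → NEW=255, ERR=-14581471515/134217728
(3,2): OLD=140065341375/1073741824 → NEW=255, ERR=-133738823745/1073741824
(3,3): OLD=8899558739069/68719476736 → NEW=255, ERR=-8623907828611/68719476736
(3,4): OLD=53859253865053/549755813888 → NEW=0, ERR=53859253865053/549755813888
(3,5): OLD=1757313889059923/8796093022208 → NEW=255, ERR=-485689831603117/8796093022208
(4,0): OLD=409582291607/2147483648 → NEW=255, ERR=-138026038633/2147483648
(4,1): OLD=4913295809707/34359738368 → NEW=255, ERR=-3848437474133/34359738368
(4,2): OLD=129472759017361/1099511627776 → NEW=0, ERR=129472759017361/1099511627776
(4,3): OLD=4589543933079093/17592186044416 → NEW=255, ERR=103536491753013/17592186044416
(4,4): OLD=73744695914468485/281474976710656 → NEW=255, ERR=1968576853251205/281474976710656
(4,5): OLD=1067027511600938371/4503599627370496 → NEW=255, ERR=-81390393378538109/4503599627370496
Row 0: ......
Row 1: .#.#..
Row 2: #.#.##
Row 3: ####.#
Row 4: ##.###

Answer: ......
.#.#..
#.#.##
####.#
##.###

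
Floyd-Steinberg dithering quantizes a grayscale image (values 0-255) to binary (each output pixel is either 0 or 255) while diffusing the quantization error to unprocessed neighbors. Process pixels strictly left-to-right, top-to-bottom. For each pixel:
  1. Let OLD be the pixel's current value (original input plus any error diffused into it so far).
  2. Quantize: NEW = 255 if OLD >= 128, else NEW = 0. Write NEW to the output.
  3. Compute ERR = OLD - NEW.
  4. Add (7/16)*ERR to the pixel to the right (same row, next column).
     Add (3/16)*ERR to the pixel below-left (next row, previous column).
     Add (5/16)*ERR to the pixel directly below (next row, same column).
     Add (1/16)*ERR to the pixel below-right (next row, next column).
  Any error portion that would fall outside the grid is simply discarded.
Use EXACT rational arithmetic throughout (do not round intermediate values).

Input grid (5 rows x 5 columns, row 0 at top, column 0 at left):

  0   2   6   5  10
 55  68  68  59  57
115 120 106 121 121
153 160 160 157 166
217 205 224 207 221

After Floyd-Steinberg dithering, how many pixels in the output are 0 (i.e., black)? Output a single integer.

Answer: 13

Derivation:
(0,0): OLD=0 → NEW=0, ERR=0
(0,1): OLD=2 → NEW=0, ERR=2
(0,2): OLD=55/8 → NEW=0, ERR=55/8
(0,3): OLD=1025/128 → NEW=0, ERR=1025/128
(0,4): OLD=27655/2048 → NEW=0, ERR=27655/2048
(1,0): OLD=443/8 → NEW=0, ERR=443/8
(1,1): OLD=6025/64 → NEW=0, ERR=6025/64
(1,2): OLD=231345/2048 → NEW=0, ERR=231345/2048
(1,3): OLD=932943/8192 → NEW=0, ERR=932943/8192
(1,4): OLD=14620405/131072 → NEW=0, ERR=14620405/131072
(2,0): OLD=153555/1024 → NEW=255, ERR=-107565/1024
(2,1): OLD=4197693/32768 → NEW=255, ERR=-4158147/32768
(2,2): OLD=59255215/524288 → NEW=0, ERR=59255215/524288
(2,3): OLD=1963019013/8388608 → NEW=255, ERR=-176076027/8388608
(2,4): OLD=20641676131/134217728 → NEW=255, ERR=-13583844509/134217728
(3,0): OLD=50531223/524288 → NEW=0, ERR=50531223/524288
(3,1): OLD=742968223/4194304 → NEW=255, ERR=-326579297/4194304
(3,2): OLD=20050429809/134217728 → NEW=255, ERR=-14175090831/134217728
(3,3): OLD=12391313517/134217728 → NEW=0, ERR=12391313517/134217728
(3,4): OLD=186242520605/1073741824 → NEW=255, ERR=-87561644515/1073741824
(4,0): OLD=15604134517/67108864 → NEW=255, ERR=-1508625803/67108864
(4,1): OLD=337271419673/2147483648 → NEW=255, ERR=-210336910567/2147483648
(4,2): OLD=5517790202735/34359738368 → NEW=255, ERR=-3243943081105/34359738368
(4,3): OLD=94917992082665/549755813888 → NEW=255, ERR=-45269740458775/549755813888
(4,4): OLD=1453645384903775/8796093022208 → NEW=255, ERR=-789358335759265/8796093022208
Output grid:
  Row 0: .....  (5 black, running=5)
  Row 1: .....  (5 black, running=10)
  Row 2: ##.##  (1 black, running=11)
  Row 3: .##.#  (2 black, running=13)
  Row 4: #####  (0 black, running=13)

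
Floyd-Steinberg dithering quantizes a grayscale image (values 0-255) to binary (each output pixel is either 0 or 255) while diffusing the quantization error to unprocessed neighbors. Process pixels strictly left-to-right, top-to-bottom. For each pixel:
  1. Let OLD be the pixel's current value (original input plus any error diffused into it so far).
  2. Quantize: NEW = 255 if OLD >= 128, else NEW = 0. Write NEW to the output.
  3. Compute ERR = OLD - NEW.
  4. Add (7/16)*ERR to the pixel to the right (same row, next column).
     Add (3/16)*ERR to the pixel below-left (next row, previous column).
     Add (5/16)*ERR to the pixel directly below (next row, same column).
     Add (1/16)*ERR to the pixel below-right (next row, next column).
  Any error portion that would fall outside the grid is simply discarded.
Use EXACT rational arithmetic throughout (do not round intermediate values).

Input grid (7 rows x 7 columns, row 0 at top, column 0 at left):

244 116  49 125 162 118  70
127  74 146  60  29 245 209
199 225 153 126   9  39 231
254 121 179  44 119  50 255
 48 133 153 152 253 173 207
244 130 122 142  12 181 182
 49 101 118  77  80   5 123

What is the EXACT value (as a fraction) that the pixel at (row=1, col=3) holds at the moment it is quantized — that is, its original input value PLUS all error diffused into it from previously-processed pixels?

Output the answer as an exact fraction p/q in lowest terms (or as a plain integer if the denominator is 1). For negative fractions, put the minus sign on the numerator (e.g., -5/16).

(0,0): OLD=244 → NEW=255, ERR=-11
(0,1): OLD=1779/16 → NEW=0, ERR=1779/16
(0,2): OLD=24997/256 → NEW=0, ERR=24997/256
(0,3): OLD=686979/4096 → NEW=255, ERR=-357501/4096
(0,4): OLD=8114325/65536 → NEW=0, ERR=8114325/65536
(0,5): OLD=180532243/1048576 → NEW=255, ERR=-86854637/1048576
(0,6): OLD=566422661/16777216 → NEW=0, ERR=566422661/16777216
(1,0): OLD=36969/256 → NEW=255, ERR=-28311/256
(1,1): OLD=159711/2048 → NEW=0, ERR=159711/2048
(1,2): OLD=13186891/65536 → NEW=255, ERR=-3524789/65536
(1,3): OLD=10095791/262144 → NEW=0, ERR=10095791/262144
Target (1,3): original=60, with diffused error = 10095791/262144

Answer: 10095791/262144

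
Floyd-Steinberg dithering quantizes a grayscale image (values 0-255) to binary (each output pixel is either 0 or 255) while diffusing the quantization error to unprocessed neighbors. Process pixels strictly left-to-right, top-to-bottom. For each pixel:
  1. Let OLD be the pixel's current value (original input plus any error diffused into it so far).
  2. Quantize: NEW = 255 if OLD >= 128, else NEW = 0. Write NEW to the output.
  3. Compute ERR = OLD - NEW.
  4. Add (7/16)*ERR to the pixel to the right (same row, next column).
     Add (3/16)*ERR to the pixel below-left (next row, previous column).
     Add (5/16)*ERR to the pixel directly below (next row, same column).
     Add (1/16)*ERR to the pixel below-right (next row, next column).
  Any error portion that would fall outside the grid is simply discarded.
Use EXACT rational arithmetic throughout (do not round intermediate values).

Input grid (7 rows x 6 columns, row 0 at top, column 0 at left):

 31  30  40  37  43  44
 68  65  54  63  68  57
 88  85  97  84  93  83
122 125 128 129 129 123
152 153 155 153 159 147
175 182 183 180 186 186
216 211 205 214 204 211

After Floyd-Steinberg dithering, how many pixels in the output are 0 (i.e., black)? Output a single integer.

(0,0): OLD=31 → NEW=0, ERR=31
(0,1): OLD=697/16 → NEW=0, ERR=697/16
(0,2): OLD=15119/256 → NEW=0, ERR=15119/256
(0,3): OLD=257385/4096 → NEW=0, ERR=257385/4096
(0,4): OLD=4619743/65536 → NEW=0, ERR=4619743/65536
(0,5): OLD=78475545/1048576 → NEW=0, ERR=78475545/1048576
(1,0): OLD=21979/256 → NEW=0, ERR=21979/256
(1,1): OLD=264573/2048 → NEW=255, ERR=-257667/2048
(1,2): OLD=2091713/65536 → NEW=0, ERR=2091713/65536
(1,3): OLD=29755693/262144 → NEW=0, ERR=29755693/262144
(1,4): OLD=2644906727/16777216 → NEW=255, ERR=-1633283353/16777216
(1,5): OLD=11328535329/268435456 → NEW=0, ERR=11328535329/268435456
(2,0): OLD=2989743/32768 → NEW=0, ERR=2989743/32768
(2,1): OLD=101660405/1048576 → NEW=0, ERR=101660405/1048576
(2,2): OLD=2731492639/16777216 → NEW=255, ERR=-1546697441/16777216
(2,3): OLD=8439573223/134217728 → NEW=0, ERR=8439573223/134217728
(2,4): OLD=451378751029/4294967296 → NEW=0, ERR=451378751029/4294967296
(2,5): OLD=9351530114243/68719476736 → NEW=255, ERR=-8171936453437/68719476736
(3,0): OLD=2830160447/16777216 → NEW=255, ERR=-1448029633/16777216
(3,1): OLD=14220856531/134217728 → NEW=0, ERR=14220856531/134217728
(3,2): OLD=175443628265/1073741824 → NEW=255, ERR=-98360536855/1073741824
(3,3): OLD=8419230890875/68719476736 → NEW=0, ERR=8419230890875/68719476736
(3,4): OLD=108343584215707/549755813888 → NEW=255, ERR=-31844148325733/549755813888
(3,5): OLD=589909425445685/8796093022208 → NEW=0, ERR=589909425445685/8796093022208
(4,0): OLD=311158898769/2147483648 → NEW=255, ERR=-236449431471/2147483648
(4,1): OLD=3964051458333/34359738368 → NEW=0, ERR=3964051458333/34359738368
(4,2): OLD=226984422144839/1099511627776 → NEW=255, ERR=-53391042938041/1099511627776
(4,3): OLD=2699619555805443/17592186044416 → NEW=255, ERR=-1786387885520637/17592186044416
(4,4): OLD=32849522026970675/281474976710656 → NEW=0, ERR=32849522026970675/281474976710656
(4,5): OLD=970057103540791941/4503599627370496 → NEW=255, ERR=-178360801438684539/4503599627370496
(5,0): OLD=89183467287719/549755813888 → NEW=255, ERR=-51004265253721/549755813888
(5,1): OLD=2840731142137623/17592186044416 → NEW=255, ERR=-1645276299188457/17592186044416
(5,2): OLD=16196066949396077/140737488355328 → NEW=0, ERR=16196066949396077/140737488355328
(5,3): OLD=979362298465356927/4503599627370496 → NEW=255, ERR=-169055606514119553/4503599627370496
(5,4): OLD=1731860913075509567/9007199254740992 → NEW=255, ERR=-564974896883443393/9007199254740992
(5,5): OLD=22118177394401304651/144115188075855872 → NEW=255, ERR=-14631195564941942709/144115188075855872
(6,0): OLD=47702083631340965/281474976710656 → NEW=255, ERR=-24074035429876315/281474976710656
(6,1): OLD=721181387317435201/4503599627370496 → NEW=255, ERR=-427236517662041279/4503599627370496
(6,2): OLD=3361041078477426649/18014398509481984 → NEW=255, ERR=-1232630541440479271/18014398509481984
(6,3): OLD=48355021764322604757/288230376151711744 → NEW=255, ERR=-25143724154363889963/288230376151711744
(6,4): OLD=575775162970733652149/4611686018427387904 → NEW=0, ERR=575775162970733652149/4611686018427387904
(6,5): OLD=16969219701410963278291/73786976294838206464 → NEW=255, ERR=-1846459253772779370029/73786976294838206464
Output grid:
  Row 0: ......  (6 black, running=6)
  Row 1: .#..#.  (4 black, running=10)
  Row 2: ..#..#  (4 black, running=14)
  Row 3: #.#.#.  (3 black, running=17)
  Row 4: #.##.#  (2 black, running=19)
  Row 5: ##.###  (1 black, running=20)
  Row 6: ####.#  (1 black, running=21)

Answer: 21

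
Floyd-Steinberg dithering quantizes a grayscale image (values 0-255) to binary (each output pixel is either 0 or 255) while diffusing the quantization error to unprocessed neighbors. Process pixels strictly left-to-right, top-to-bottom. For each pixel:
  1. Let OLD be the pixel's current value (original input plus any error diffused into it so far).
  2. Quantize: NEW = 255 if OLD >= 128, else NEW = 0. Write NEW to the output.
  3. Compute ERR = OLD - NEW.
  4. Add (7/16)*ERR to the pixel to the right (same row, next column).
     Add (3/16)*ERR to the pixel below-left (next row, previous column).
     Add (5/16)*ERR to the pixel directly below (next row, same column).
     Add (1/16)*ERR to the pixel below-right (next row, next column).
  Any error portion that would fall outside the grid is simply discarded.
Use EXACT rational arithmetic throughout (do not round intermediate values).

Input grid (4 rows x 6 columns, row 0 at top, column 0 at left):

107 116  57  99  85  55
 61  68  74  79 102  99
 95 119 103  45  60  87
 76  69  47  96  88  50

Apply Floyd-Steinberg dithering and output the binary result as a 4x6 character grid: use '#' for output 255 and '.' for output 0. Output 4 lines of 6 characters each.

Answer: .#..#.
..#..#
#.....
..#.#.

Derivation:
(0,0): OLD=107 → NEW=0, ERR=107
(0,1): OLD=2605/16 → NEW=255, ERR=-1475/16
(0,2): OLD=4267/256 → NEW=0, ERR=4267/256
(0,3): OLD=435373/4096 → NEW=0, ERR=435373/4096
(0,4): OLD=8618171/65536 → NEW=255, ERR=-8093509/65536
(0,5): OLD=1017117/1048576 → NEW=0, ERR=1017117/1048576
(1,0): OLD=19751/256 → NEW=0, ERR=19751/256
(1,1): OLD=169489/2048 → NEW=0, ERR=169489/2048
(1,2): OLD=8492389/65536 → NEW=255, ERR=-8219291/65536
(1,3): OLD=9236033/262144 → NEW=0, ERR=9236033/262144
(1,4): OLD=1436911075/16777216 → NEW=0, ERR=1436911075/16777216
(1,5): OLD=34642918725/268435456 → NEW=255, ERR=-33808122555/268435456
(2,0): OLD=4411467/32768 → NEW=255, ERR=-3944373/32768
(2,1): OLD=77075945/1048576 → NEW=0, ERR=77075945/1048576
(2,2): OLD=1807652347/16777216 → NEW=0, ERR=1807652347/16777216
(2,3): OLD=14947643619/134217728 → NEW=0, ERR=14947643619/134217728
(2,4): OLD=489951264553/4294967296 → NEW=0, ERR=489951264553/4294967296
(2,5): OLD=7071452758703/68719476736 → NEW=0, ERR=7071452758703/68719476736
(3,0): OLD=875196571/16777216 → NEW=0, ERR=875196571/16777216
(3,1): OLD=17108968063/134217728 → NEW=0, ERR=17108968063/134217728
(3,2): OLD=173854626797/1073741824 → NEW=255, ERR=-99949538323/1073741824
(3,3): OLD=8122718467143/68719476736 → NEW=0, ERR=8122718467143/68719476736
(3,4): OLD=110839852743783/549755813888 → NEW=255, ERR=-29347879797657/549755813888
(3,5): OLD=579941364737705/8796093022208 → NEW=0, ERR=579941364737705/8796093022208
Row 0: .#..#.
Row 1: ..#..#
Row 2: #.....
Row 3: ..#.#.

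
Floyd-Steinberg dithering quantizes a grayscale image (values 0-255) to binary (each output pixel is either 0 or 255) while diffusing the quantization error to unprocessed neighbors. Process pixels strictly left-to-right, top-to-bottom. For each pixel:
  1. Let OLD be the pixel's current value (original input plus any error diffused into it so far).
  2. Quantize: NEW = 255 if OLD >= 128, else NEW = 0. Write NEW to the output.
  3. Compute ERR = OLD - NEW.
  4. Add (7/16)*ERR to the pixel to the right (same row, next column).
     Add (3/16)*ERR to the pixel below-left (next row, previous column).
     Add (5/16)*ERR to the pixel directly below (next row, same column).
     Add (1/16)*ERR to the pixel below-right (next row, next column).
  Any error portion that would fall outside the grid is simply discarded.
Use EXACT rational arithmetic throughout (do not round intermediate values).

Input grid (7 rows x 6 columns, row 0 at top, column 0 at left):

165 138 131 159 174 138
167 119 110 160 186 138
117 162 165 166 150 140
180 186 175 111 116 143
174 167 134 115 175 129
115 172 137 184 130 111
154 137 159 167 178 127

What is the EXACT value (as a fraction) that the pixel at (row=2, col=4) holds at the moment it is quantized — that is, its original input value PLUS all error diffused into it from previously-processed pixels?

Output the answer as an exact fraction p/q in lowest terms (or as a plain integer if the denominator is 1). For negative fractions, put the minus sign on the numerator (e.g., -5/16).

(0,0): OLD=165 → NEW=255, ERR=-90
(0,1): OLD=789/8 → NEW=0, ERR=789/8
(0,2): OLD=22291/128 → NEW=255, ERR=-10349/128
(0,3): OLD=253189/2048 → NEW=0, ERR=253189/2048
(0,4): OLD=7473955/32768 → NEW=255, ERR=-881885/32768
(0,5): OLD=66178549/524288 → NEW=0, ERR=66178549/524288
(1,0): OLD=20143/128 → NEW=255, ERR=-12497/128
(1,1): OLD=88393/1024 → NEW=0, ERR=88393/1024
(1,2): OLD=4975613/32768 → NEW=255, ERR=-3380227/32768
(1,3): OLD=18796153/131072 → NEW=255, ERR=-14627207/131072
(1,4): OLD=1343520523/8388608 → NEW=255, ERR=-795574517/8388608
(1,5): OLD=18021546205/134217728 → NEW=255, ERR=-16203974435/134217728
(2,0): OLD=1682227/16384 → NEW=0, ERR=1682227/16384
(2,1): OLD=109288801/524288 → NEW=255, ERR=-24404639/524288
(2,2): OLD=812600419/8388608 → NEW=0, ERR=812600419/8388608
(2,3): OLD=10017788939/67108864 → NEW=255, ERR=-7094971381/67108864
(2,4): OLD=95556803233/2147483648 → NEW=0, ERR=95556803233/2147483648
Target (2,4): original=150, with diffused error = 95556803233/2147483648

Answer: 95556803233/2147483648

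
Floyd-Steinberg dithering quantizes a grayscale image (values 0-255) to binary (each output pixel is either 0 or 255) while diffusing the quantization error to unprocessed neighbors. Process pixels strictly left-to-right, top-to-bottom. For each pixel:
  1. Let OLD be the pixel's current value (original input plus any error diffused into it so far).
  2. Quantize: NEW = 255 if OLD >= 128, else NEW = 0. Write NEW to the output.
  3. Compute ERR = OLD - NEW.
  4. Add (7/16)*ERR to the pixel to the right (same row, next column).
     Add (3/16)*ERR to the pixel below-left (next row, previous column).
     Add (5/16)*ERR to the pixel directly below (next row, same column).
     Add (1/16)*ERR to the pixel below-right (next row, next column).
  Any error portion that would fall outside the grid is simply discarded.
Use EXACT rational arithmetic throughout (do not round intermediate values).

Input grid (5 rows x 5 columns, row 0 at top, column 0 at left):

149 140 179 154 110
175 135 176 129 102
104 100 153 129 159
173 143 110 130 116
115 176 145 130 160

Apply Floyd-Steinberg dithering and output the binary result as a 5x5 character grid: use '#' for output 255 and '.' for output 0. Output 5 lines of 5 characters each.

Answer: #.##.
#.#.#
.#.#.
#.#.#
.##.#

Derivation:
(0,0): OLD=149 → NEW=255, ERR=-106
(0,1): OLD=749/8 → NEW=0, ERR=749/8
(0,2): OLD=28155/128 → NEW=255, ERR=-4485/128
(0,3): OLD=283997/2048 → NEW=255, ERR=-238243/2048
(0,4): OLD=1936779/32768 → NEW=0, ERR=1936779/32768
(1,0): OLD=20407/128 → NEW=255, ERR=-12233/128
(1,1): OLD=111873/1024 → NEW=0, ERR=111873/1024
(1,2): OLD=6451605/32768 → NEW=255, ERR=-1904235/32768
(1,3): OLD=9976561/131072 → NEW=0, ERR=9976561/131072
(1,4): OLD=307233459/2097152 → NEW=255, ERR=-227540301/2097152
(2,0): OLD=1550235/16384 → NEW=0, ERR=1550235/16384
(2,1): OLD=83187417/524288 → NEW=255, ERR=-50506023/524288
(2,2): OLD=954573771/8388608 → NEW=0, ERR=954573771/8388608
(2,3): OLD=23970635057/134217728 → NEW=255, ERR=-10254885583/134217728
(2,4): OLD=207068803095/2147483648 → NEW=0, ERR=207068803095/2147483648
(3,0): OLD=1547748715/8388608 → NEW=255, ERR=-591346325/8388608
(3,1): OLD=7335335311/67108864 → NEW=0, ERR=7335335311/67108864
(3,2): OLD=371589598677/2147483648 → NEW=255, ERR=-176018731563/2147483648
(3,3): OLD=409977664365/4294967296 → NEW=0, ERR=409977664365/4294967296
(3,4): OLD=12583834644225/68719476736 → NEW=255, ERR=-4939631923455/68719476736
(4,0): OLD=121832462693/1073741824 → NEW=0, ERR=121832462693/1073741824
(4,1): OLD=8247181226341/34359738368 → NEW=255, ERR=-514552057499/34359738368
(4,2): OLD=75626385710219/549755813888 → NEW=255, ERR=-64561346831221/549755813888
(4,3): OLD=790336408819045/8796093022208 → NEW=0, ERR=790336408819045/8796093022208
(4,4): OLD=25728622824194115/140737488355328 → NEW=255, ERR=-10159436706414525/140737488355328
Row 0: #.##.
Row 1: #.#.#
Row 2: .#.#.
Row 3: #.#.#
Row 4: .##.#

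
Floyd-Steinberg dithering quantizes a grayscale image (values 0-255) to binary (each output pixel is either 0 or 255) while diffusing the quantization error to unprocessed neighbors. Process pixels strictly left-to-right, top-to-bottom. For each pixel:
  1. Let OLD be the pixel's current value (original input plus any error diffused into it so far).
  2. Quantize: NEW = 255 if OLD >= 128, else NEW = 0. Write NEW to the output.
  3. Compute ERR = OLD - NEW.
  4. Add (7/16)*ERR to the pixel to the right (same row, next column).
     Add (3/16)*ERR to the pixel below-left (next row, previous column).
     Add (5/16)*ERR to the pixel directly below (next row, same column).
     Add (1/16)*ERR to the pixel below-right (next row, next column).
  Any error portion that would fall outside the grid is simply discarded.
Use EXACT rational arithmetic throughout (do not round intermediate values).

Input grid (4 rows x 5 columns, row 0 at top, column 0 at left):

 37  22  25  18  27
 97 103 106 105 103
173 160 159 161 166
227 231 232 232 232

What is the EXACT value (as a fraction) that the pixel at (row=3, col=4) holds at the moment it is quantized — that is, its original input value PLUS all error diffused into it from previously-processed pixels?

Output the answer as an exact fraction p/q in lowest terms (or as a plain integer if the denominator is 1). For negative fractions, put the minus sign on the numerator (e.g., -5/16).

(0,0): OLD=37 → NEW=0, ERR=37
(0,1): OLD=611/16 → NEW=0, ERR=611/16
(0,2): OLD=10677/256 → NEW=0, ERR=10677/256
(0,3): OLD=148467/4096 → NEW=0, ERR=148467/4096
(0,4): OLD=2808741/65536 → NEW=0, ERR=2808741/65536
(1,0): OLD=29625/256 → NEW=0, ERR=29625/256
(1,1): OLD=359823/2048 → NEW=255, ERR=-162417/2048
(1,2): OLD=6128955/65536 → NEW=0, ERR=6128955/65536
(1,3): OLD=44010015/262144 → NEW=255, ERR=-22836705/262144
(1,4): OLD=337833085/4194304 → NEW=0, ERR=337833085/4194304
(2,0): OLD=6366613/32768 → NEW=255, ERR=-1989227/32768
(2,1): OLD=139907127/1048576 → NEW=255, ERR=-127479753/1048576
(2,2): OLD=1908337509/16777216 → NEW=0, ERR=1908337509/16777216
(2,3): OLD=54891734879/268435456 → NEW=255, ERR=-13559306401/268435456
(2,4): OLD=702771227609/4294967296 → NEW=255, ERR=-392445432871/4294967296
(3,0): OLD=3107712453/16777216 → NEW=255, ERR=-1170477627/16777216
(3,1): OLD=24161697505/134217728 → NEW=255, ERR=-10063823135/134217728
(3,2): OLD=934893153531/4294967296 → NEW=255, ERR=-160323506949/4294967296
(3,3): OLD=1630888455715/8589934592 → NEW=255, ERR=-559544865245/8589934592
(3,4): OLD=23610671015247/137438953472 → NEW=255, ERR=-11436262120113/137438953472
Target (3,4): original=232, with diffused error = 23610671015247/137438953472

Answer: 23610671015247/137438953472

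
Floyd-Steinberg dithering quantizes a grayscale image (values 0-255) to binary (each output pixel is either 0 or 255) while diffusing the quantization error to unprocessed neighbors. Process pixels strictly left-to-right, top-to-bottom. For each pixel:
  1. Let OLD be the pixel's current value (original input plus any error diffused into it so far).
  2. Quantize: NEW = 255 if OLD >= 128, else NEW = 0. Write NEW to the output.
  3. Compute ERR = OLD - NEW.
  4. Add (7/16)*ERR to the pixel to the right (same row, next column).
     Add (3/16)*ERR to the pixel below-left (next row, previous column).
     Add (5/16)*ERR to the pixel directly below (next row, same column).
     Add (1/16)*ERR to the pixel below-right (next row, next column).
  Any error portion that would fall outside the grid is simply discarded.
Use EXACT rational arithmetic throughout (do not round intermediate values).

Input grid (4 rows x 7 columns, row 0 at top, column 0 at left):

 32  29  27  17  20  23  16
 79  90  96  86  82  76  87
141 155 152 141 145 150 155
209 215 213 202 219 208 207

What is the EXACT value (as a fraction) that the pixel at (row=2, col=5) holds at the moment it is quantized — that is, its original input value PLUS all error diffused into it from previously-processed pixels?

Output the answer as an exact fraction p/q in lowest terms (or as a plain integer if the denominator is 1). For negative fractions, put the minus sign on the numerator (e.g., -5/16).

(0,0): OLD=32 → NEW=0, ERR=32
(0,1): OLD=43 → NEW=0, ERR=43
(0,2): OLD=733/16 → NEW=0, ERR=733/16
(0,3): OLD=9483/256 → NEW=0, ERR=9483/256
(0,4): OLD=148301/4096 → NEW=0, ERR=148301/4096
(0,5): OLD=2545435/65536 → NEW=0, ERR=2545435/65536
(0,6): OLD=34595261/1048576 → NEW=0, ERR=34595261/1048576
(1,0): OLD=1553/16 → NEW=0, ERR=1553/16
(1,1): OLD=20031/128 → NEW=255, ERR=-12609/128
(1,2): OLD=314787/4096 → NEW=0, ERR=314787/4096
(1,3): OLD=2307699/16384 → NEW=255, ERR=-1870221/16384
(1,4): OLD=55545077/1048576 → NEW=0, ERR=55545077/1048576
(1,5): OLD=1004634797/8388608 → NEW=0, ERR=1004634797/8388608
(1,6): OLD=20419012035/134217728 → NEW=255, ERR=-13806508605/134217728
(2,0): OLD=313061/2048 → NEW=255, ERR=-209179/2048
(2,1): OLD=6554063/65536 → NEW=0, ERR=6554063/65536
(2,2): OLD=201546493/1048576 → NEW=255, ERR=-65840387/1048576
(2,3): OLD=776727365/8388608 → NEW=0, ERR=776727365/8388608
(2,4): OLD=14588408217/67108864 → NEW=255, ERR=-2524352103/67108864
(2,5): OLD=332842645559/2147483648 → NEW=255, ERR=-214765684681/2147483648
Target (2,5): original=150, with diffused error = 332842645559/2147483648

Answer: 332842645559/2147483648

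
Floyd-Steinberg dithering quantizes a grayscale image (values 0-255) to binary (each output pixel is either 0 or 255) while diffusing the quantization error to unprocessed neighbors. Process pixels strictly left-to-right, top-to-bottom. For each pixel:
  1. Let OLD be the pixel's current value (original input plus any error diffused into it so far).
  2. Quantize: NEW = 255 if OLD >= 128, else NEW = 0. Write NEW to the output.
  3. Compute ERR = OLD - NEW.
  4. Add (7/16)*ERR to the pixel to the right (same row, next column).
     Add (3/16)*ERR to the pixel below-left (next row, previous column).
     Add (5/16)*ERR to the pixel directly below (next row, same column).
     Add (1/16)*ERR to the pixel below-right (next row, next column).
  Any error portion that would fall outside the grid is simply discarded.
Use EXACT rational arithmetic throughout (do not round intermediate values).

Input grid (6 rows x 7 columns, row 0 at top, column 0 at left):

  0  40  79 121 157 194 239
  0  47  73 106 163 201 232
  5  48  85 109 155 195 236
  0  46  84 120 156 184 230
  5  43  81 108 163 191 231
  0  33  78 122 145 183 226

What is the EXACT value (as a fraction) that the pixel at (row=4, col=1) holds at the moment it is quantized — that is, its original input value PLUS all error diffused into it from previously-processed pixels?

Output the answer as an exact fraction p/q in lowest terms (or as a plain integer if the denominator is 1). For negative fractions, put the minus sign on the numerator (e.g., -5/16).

Answer: 26351973285/268435456

Derivation:
(0,0): OLD=0 → NEW=0, ERR=0
(0,1): OLD=40 → NEW=0, ERR=40
(0,2): OLD=193/2 → NEW=0, ERR=193/2
(0,3): OLD=5223/32 → NEW=255, ERR=-2937/32
(0,4): OLD=59825/512 → NEW=0, ERR=59825/512
(0,5): OLD=2008023/8192 → NEW=255, ERR=-80937/8192
(0,6): OLD=30759649/131072 → NEW=255, ERR=-2663711/131072
(1,0): OLD=15/2 → NEW=0, ERR=15/2
(1,1): OLD=647/8 → NEW=0, ERR=647/8
(1,2): OLD=63401/512 → NEW=0, ERR=63401/512
(1,3): OLD=653041/4096 → NEW=255, ERR=-391439/4096
(1,4): OLD=19675907/131072 → NEW=255, ERR=-13747453/131072
(1,5): OLD=40768061/262144 → NEW=255, ERR=-26078659/262144
(1,6): OLD=761300821/4194304 → NEW=255, ERR=-308246699/4194304
(2,0): OLD=2881/128 → NEW=0, ERR=2881/128
(2,1): OLD=874967/8192 → NEW=0, ERR=874967/8192
(2,2): OLD=20651863/131072 → NEW=255, ERR=-12771497/131072
(2,3): OLD=25773573/1048576 → NEW=0, ERR=25773573/1048576
(2,4): OLD=1817833079/16777216 → NEW=0, ERR=1817833079/16777216
(2,5): OLD=51265940221/268435456 → NEW=255, ERR=-17185101059/268435456
(2,6): OLD=767973083947/4294967296 → NEW=255, ERR=-327243576533/4294967296
(3,0): OLD=3546821/131072 → NEW=0, ERR=3546821/131072
(3,1): OLD=19491219/262144 → NEW=0, ERR=19491219/262144
(3,2): OLD=1633496891/16777216 → NEW=0, ERR=1633496891/16777216
(3,3): OLD=24763683209/134217728 → NEW=255, ERR=-9461837431/134217728
(3,4): OLD=638018551973/4294967296 → NEW=255, ERR=-457198108507/4294967296
(3,5): OLD=1888205853445/17179869184 → NEW=0, ERR=1888205853445/17179869184
(3,6): OLD=68794641572799/274877906944 → NEW=255, ERR=-1299224697921/274877906944
(4,0): OLD=114913387/4194304 → NEW=0, ERR=114913387/4194304
(4,1): OLD=26351973285/268435456 → NEW=0, ERR=26351973285/268435456
Target (4,1): original=43, with diffused error = 26351973285/268435456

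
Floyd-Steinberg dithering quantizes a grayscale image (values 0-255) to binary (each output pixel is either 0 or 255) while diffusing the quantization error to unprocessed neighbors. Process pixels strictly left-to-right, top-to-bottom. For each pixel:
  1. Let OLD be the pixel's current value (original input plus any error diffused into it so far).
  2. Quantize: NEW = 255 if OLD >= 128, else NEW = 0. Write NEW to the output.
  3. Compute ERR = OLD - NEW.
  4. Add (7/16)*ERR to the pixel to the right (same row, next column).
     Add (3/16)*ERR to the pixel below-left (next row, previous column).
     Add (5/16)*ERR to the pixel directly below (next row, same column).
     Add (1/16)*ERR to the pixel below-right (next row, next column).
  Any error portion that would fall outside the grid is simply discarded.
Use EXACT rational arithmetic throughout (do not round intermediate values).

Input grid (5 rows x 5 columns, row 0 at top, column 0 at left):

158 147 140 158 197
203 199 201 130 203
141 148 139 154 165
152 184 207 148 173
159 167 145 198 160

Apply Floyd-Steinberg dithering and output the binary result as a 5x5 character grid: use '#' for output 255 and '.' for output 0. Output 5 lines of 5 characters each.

Answer: #.#.#
#####
.#..#
####.
.#.##

Derivation:
(0,0): OLD=158 → NEW=255, ERR=-97
(0,1): OLD=1673/16 → NEW=0, ERR=1673/16
(0,2): OLD=47551/256 → NEW=255, ERR=-17729/256
(0,3): OLD=523065/4096 → NEW=0, ERR=523065/4096
(0,4): OLD=16572047/65536 → NEW=255, ERR=-139633/65536
(1,0): OLD=49227/256 → NEW=255, ERR=-16053/256
(1,1): OLD=379277/2048 → NEW=255, ERR=-142963/2048
(1,2): OLD=11750417/65536 → NEW=255, ERR=-4961263/65536
(1,3): OLD=34618429/262144 → NEW=255, ERR=-32228291/262144
(1,4): OLD=656529175/4194304 → NEW=255, ERR=-413018345/4194304
(2,0): OLD=3549279/32768 → NEW=0, ERR=3549279/32768
(2,1): OLD=163011717/1048576 → NEW=255, ERR=-104375163/1048576
(2,2): OLD=744569295/16777216 → NEW=0, ERR=744569295/16777216
(2,3): OLD=30011688701/268435456 → NEW=0, ERR=30011688701/268435456
(2,4): OLD=753583784363/4294967296 → NEW=255, ERR=-341632876117/4294967296
(3,0): OLD=2804895983/16777216 → NEW=255, ERR=-1473294097/16777216
(3,1): OLD=17389995459/134217728 → NEW=255, ERR=-16835525181/134217728
(3,2): OLD=776241445713/4294967296 → NEW=255, ERR=-318975214767/4294967296
(3,3): OLD=1188037782601/8589934592 → NEW=255, ERR=-1002395538359/8589934592
(3,4): OLD=14304215459405/137438953472 → NEW=0, ERR=14304215459405/137438953472
(4,0): OLD=232011560609/2147483648 → NEW=0, ERR=232011560609/2147483648
(4,1): OLD=10696541501345/68719476736 → NEW=255, ERR=-6826925066335/68719476736
(4,2): OLD=53445411568527/1099511627776 → NEW=0, ERR=53445411568527/1099511627776
(4,3): OLD=3477481089269665/17592186044416 → NEW=255, ERR=-1008526352056415/17592186044416
(4,4): OLD=45078103640770023/281474976710656 → NEW=255, ERR=-26698015420447257/281474976710656
Row 0: #.#.#
Row 1: #####
Row 2: .#..#
Row 3: ####.
Row 4: .#.##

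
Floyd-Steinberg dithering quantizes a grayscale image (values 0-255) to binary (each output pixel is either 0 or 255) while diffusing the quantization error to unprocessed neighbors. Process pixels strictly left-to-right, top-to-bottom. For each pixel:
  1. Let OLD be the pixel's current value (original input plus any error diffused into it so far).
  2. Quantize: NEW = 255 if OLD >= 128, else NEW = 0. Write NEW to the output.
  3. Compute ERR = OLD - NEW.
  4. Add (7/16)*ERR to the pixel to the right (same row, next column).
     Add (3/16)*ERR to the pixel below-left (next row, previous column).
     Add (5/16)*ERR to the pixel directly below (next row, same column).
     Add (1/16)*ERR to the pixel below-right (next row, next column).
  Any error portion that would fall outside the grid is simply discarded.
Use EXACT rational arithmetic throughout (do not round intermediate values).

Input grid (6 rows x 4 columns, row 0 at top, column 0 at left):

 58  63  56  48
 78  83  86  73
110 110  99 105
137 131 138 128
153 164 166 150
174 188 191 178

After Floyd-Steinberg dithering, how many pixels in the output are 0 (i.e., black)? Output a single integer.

(0,0): OLD=58 → NEW=0, ERR=58
(0,1): OLD=707/8 → NEW=0, ERR=707/8
(0,2): OLD=12117/128 → NEW=0, ERR=12117/128
(0,3): OLD=183123/2048 → NEW=0, ERR=183123/2048
(1,0): OLD=14425/128 → NEW=0, ERR=14425/128
(1,1): OLD=185647/1024 → NEW=255, ERR=-75473/1024
(1,2): OLD=3461147/32768 → NEW=0, ERR=3461147/32768
(1,3): OLD=80252845/524288 → NEW=255, ERR=-53440595/524288
(2,0): OLD=2152821/16384 → NEW=255, ERR=-2025099/16384
(2,1): OLD=31320855/524288 → NEW=0, ERR=31320855/524288
(2,2): OLD=140955747/1048576 → NEW=255, ERR=-126431133/1048576
(2,3): OLD=452940503/16777216 → NEW=0, ERR=452940503/16777216
(3,0): OLD=919186021/8388608 → NEW=0, ERR=919186021/8388608
(3,1): OLD=22451295035/134217728 → NEW=255, ERR=-11774225605/134217728
(3,2): OLD=151905950021/2147483648 → NEW=0, ERR=151905950021/2147483648
(3,3): OLD=5492339122787/34359738368 → NEW=255, ERR=-3269394161053/34359738368
(4,0): OLD=366777203009/2147483648 → NEW=255, ERR=-180831127231/2147483648
(4,1): OLD=2059135312387/17179869184 → NEW=0, ERR=2059135312387/17179869184
(4,2): OLD=119417451242467/549755813888 → NEW=255, ERR=-20770281298973/549755813888
(4,3): OLD=951358374559525/8796093022208 → NEW=0, ERR=951358374559525/8796093022208
(5,0): OLD=46772916656177/274877906944 → NEW=255, ERR=-23320949614543/274877906944
(5,1): OLD=1548030231085367/8796093022208 → NEW=255, ERR=-694973489577673/8796093022208
(5,2): OLD=758211742141463/4398046511104 → NEW=255, ERR=-363290118190057/4398046511104
(5,3): OLD=24389678644601643/140737488355328 → NEW=255, ERR=-11498380886006997/140737488355328
Output grid:
  Row 0: ....  (4 black, running=4)
  Row 1: .#.#  (2 black, running=6)
  Row 2: #.#.  (2 black, running=8)
  Row 3: .#.#  (2 black, running=10)
  Row 4: #.#.  (2 black, running=12)
  Row 5: ####  (0 black, running=12)

Answer: 12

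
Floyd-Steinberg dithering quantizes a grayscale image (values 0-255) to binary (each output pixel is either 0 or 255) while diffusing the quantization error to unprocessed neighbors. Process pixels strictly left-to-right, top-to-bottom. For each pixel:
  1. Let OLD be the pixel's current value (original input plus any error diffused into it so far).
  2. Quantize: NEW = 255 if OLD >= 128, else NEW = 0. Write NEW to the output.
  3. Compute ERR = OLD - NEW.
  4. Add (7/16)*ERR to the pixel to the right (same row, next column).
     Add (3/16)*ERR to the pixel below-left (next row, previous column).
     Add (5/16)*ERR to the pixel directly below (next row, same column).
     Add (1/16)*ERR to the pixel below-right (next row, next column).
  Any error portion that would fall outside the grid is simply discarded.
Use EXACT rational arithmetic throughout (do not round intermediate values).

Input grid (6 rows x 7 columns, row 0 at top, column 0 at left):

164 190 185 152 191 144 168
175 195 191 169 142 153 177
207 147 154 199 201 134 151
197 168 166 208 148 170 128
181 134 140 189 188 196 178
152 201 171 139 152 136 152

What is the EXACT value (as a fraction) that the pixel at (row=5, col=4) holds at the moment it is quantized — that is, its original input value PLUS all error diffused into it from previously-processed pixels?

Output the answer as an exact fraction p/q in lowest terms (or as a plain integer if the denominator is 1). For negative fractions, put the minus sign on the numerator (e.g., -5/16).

(0,0): OLD=164 → NEW=255, ERR=-91
(0,1): OLD=2403/16 → NEW=255, ERR=-1677/16
(0,2): OLD=35621/256 → NEW=255, ERR=-29659/256
(0,3): OLD=414979/4096 → NEW=0, ERR=414979/4096
(0,4): OLD=15422229/65536 → NEW=255, ERR=-1289451/65536
(0,5): OLD=141968787/1048576 → NEW=255, ERR=-125418093/1048576
(0,6): OLD=1940645637/16777216 → NEW=0, ERR=1940645637/16777216
(1,0): OLD=32489/256 → NEW=0, ERR=32489/256
(1,1): OLD=389855/2048 → NEW=255, ERR=-132385/2048
(1,2): OLD=9106891/65536 → NEW=255, ERR=-7604789/65536
(1,3): OLD=36428271/262144 → NEW=255, ERR=-30418449/262144
(1,4): OLD=1157472365/16777216 → NEW=0, ERR=1157472365/16777216
(1,5): OLD=22315660669/134217728 → NEW=255, ERR=-11909859971/134217728
(1,6): OLD=358307895475/2147483648 → NEW=255, ERR=-189300434765/2147483648
(2,0): OLD=7685381/32768 → NEW=255, ERR=-670459/32768
(2,1): OLD=109075463/1048576 → NEW=0, ERR=109075463/1048576
(2,2): OLD=2306033877/16777216 → NEW=255, ERR=-1972156203/16777216
(2,3): OLD=15702624877/134217728 → NEW=0, ERR=15702624877/134217728
(2,4): OLD=268278828093/1073741824 → NEW=255, ERR=-5525337027/1073741824
(2,5): OLD=3154316583679/34359738368 → NEW=0, ERR=3154316583679/34359738368
(2,6): OLD=86900385049065/549755813888 → NEW=255, ERR=-53287347492375/549755813888
(3,0): OLD=3525064501/16777216 → NEW=255, ERR=-753125579/16777216
(3,1): OLD=21145785489/134217728 → NEW=255, ERR=-13079735151/134217728
(3,2): OLD=123553712643/1073741824 → NEW=0, ERR=123553712643/1073741824
(3,3): OLD=1230899941445/4294967296 → NEW=255, ERR=135683280965/4294967296
(3,4): OLD=101560891984693/549755813888 → NEW=255, ERR=-38626840556747/549755813888
(3,5): OLD=657301120768751/4398046511104 → NEW=255, ERR=-464200739562769/4398046511104
(3,6): OLD=4030052700817521/70368744177664 → NEW=0, ERR=4030052700817521/70368744177664
(4,0): OLD=319330311675/2147483648 → NEW=255, ERR=-228278018565/2147483648
(4,1): OLD=2604802201023/34359738368 → NEW=0, ERR=2604802201023/34359738368
(4,2): OLD=114876009918865/549755813888 → NEW=255, ERR=-25311722622575/549755813888
(4,3): OLD=759747900929931/4398046511104 → NEW=255, ERR=-361753959401589/4398046511104
(4,4): OLD=3949155014169841/35184372088832 → NEW=0, ERR=3949155014169841/35184372088832
(4,5): OLD=245974415285699505/1125899906842624 → NEW=255, ERR=-41130060959169615/1125899906842624
(4,6): OLD=3122221334710938663/18014398509481984 → NEW=255, ERR=-1471450285206967257/18014398509481984
(5,0): OLD=73115048828845/549755813888 → NEW=255, ERR=-67072683712595/549755813888
(5,1): OLD=686257873468559/4398046511104 → NEW=255, ERR=-435243986862961/4398046511104
(5,2): OLD=3611015622481497/35184372088832 → NEW=0, ERR=3611015622481497/35184372088832
(5,3): OLD=49642254650767005/281474976710656 → NEW=255, ERR=-22133864410450275/281474976710656
(5,4): OLD=2534305975731512799/18014398509481984 → NEW=255, ERR=-2059365644186393121/18014398509481984
Target (5,4): original=152, with diffused error = 2534305975731512799/18014398509481984

Answer: 2534305975731512799/18014398509481984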